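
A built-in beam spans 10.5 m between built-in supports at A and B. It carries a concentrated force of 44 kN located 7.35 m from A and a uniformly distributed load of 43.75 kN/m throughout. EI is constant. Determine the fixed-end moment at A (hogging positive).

Take the two fixed-end moments M_A, M_B as redundants; the released structure is the simple span AB.
End rotations of the released simple span under the applied load (×1/EI):
  at A: point load 44 at a = 7.35: Pab(L + b)/(6LEI) = 220.7/EI
  at B: point load 44 at a = 7.35: Pab(L + a)/(6LEI) = 288.6/EI
  at A: UDL 43.75: wL³/(24EI) = 2110/EI
  at B: UDL 43.75: wL³/(24EI) = 2110/EI
  θ_A0 = 2331/EI,  θ_B0 = 2399/EI
Flexibility coefficients: a unit moment at one end gives L/(3EI) there and L/(6EI) at the far end, so f₁₁ = f₂₂ = 3.5/EI and f₁₂ = f₂₁ = 1.75/EI.
Compatibility — zero rotation at each built-in end:
  3.5 M_A + 1.75 M_B = 2331
  1.75 M_A + 3.5 M_B = 2399
Solving the pair gives M_A = 431.1 kN·m and M_B = 469.9 kN·m (hogging).

M_A = 431.1 kN·m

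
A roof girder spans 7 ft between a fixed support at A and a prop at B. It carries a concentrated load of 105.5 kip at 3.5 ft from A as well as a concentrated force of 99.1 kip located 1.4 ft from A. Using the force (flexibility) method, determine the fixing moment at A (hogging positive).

Choose R_B as the redundant. The primary structure is the cantilever fixed at A.
Downward deflection at the released point B due to the loads:
  point load 105.5 at a = 3.5: Pa²(3L − a)/(6EI) = 3769/EI
  point load 99.1 at a = 1.4: Pa²(3L − a)/(6EI) = 634.5/EI
  δ_0 = 4404/EI
Tip deflection under a unit load at B: L³/(3EI) = 114.3/EI.
Compatibility at B: δ_0 − R_B·δ_{BB} = 0, so R_B = 4404/114.3 = 38.52 kip.
Moment equilibrium about A: M_A = Σ(load moments about A) − R_B·L = 508 − 38.52×7 = 238.4 kip·ft.

M_A = 238.4 kip·ft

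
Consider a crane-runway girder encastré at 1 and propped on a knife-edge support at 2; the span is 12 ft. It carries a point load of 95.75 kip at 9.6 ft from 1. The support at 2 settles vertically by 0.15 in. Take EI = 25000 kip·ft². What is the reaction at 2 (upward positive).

Remove the prop at 2; the released (primary) structure is a cantilever built in at 1.
Deflection at 2 on the released cantilever, summing each load's contribution:
  point load 95.75 at a = 9.6: Pa²(3L − a)/(6EI) = 38827/EI
Flexibility coefficient — unit upward force at 2: δ_{22} = L³/(3EI) = 576/EI.
With EI = 25000 kip·ft²: δ_0 = 1.5531 ft and δ_{22} = 0.02304 ft/kip.
Compatibility — the beam at 2 must follow the support down by 0.0125 ft: δ_0 − R_2·δ_{22} = 0.0125, so R_2 = (1.5531 − 0.0125)/0.02304 = 66.87 kip.

R_2 = 66.87 kip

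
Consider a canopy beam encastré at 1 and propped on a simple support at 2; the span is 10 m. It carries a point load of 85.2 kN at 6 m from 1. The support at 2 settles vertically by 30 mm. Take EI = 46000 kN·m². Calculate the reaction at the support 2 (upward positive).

Choose R_2 as the redundant. The primary structure is the cantilever fixed at 1.
Primary-structure tip deflection at 2 by superposition:
  point load 85.2 at a = 6: Pa²(3L − a)/(6EI) = 12269/EI
Flexibility coefficient — unit upward force at 2: δ_{22} = L³/(3EI) = 333.3/EI.
With EI = 46000 kN·m²: δ_0 = 0.26671 m and δ_{22} = 0.007246 m/kN.
Compatibility — the beam at 2 must follow the support down by 0.03 m: δ_0 − R_2·δ_{22} = 0.03, so R_2 = (0.26671 − 0.03)/0.007246 = 32.67 kN.

R_2 = 32.67 kN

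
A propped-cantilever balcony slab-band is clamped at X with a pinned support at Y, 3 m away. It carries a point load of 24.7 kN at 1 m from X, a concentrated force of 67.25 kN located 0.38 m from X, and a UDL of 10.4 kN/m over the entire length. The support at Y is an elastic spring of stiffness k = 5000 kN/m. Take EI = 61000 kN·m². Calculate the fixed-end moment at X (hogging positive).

M_X = 75.52 kN·m

Choose R_Y as the redundant. The primary structure is the cantilever fixed at X.
Downward deflection at the released point Y due to the loads:
  point load 24.7 at a = 1: Pa²(3L − a)/(6EI) = 32.93/EI
  point load 67.25 at a = 0.38: Pa²(3L − a)/(6EI) = 13.95/EI
  UDL 10.4: wL⁴/(8EI) = 105.3/EI
  δ_0 = 152.2/EI
Tip deflection under a unit load at Y: L³/(3EI) = 9/EI.
With EI = 61000 kN·m²: δ_0 = 0.002495 m and δ_{YY} = 0.000148 m/kN.
Compatibility — the spring shortens by R_Y/k under the reaction it provides: δ_0 − R_Y·δ_{YY} = R_Y/k. With 1/k = 0.0002 m/kN, R_Y = δ_0 / (δ_{YY} + 1/k) = 0.002495 / (0.000148 + 0.0002) = 7.179 kN.
Moment equilibrium about X: M_X = Σ(load moments about X) − R_Y·L = 97.06 − 7.179×3 = 75.52 kN·m.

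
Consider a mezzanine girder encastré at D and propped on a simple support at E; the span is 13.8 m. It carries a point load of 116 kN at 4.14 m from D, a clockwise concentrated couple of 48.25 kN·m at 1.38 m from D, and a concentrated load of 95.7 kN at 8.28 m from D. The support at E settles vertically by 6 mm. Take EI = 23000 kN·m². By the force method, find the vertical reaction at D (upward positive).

Choose R_E as the redundant. The primary structure is the cantilever fixed at D.
Deflection at E on the released cantilever, summing each load's contribution:
  point load 116 at a = 4.14: Pa²(3L − a)/(6EI) = 12347/EI
  clockwise couple 48.25 at a = 1.38: M₀a(2L − a)/(2EI) = 872.9/EI
  point load 95.7 at a = 8.28: Pa²(3L − a)/(6EI) = 36217/EI
  δ_0 = 49437/EI
Tip deflection under a unit load at E: L³/(3EI) = 876/EI.
With EI = 23000 kN·m²: δ_0 = 2.1494 m and δ_{EE} = 0.038088 m/kN.
Compatibility — the beam at E must follow the support down by 0.006 m: δ_0 − R_E·δ_{EE} = 0.006, so R_E = (2.1494 − 0.006)/0.038088 = 56.28 kN.
Vertical equilibrium: R_D = ΣP − R_E = 211.7 − 56.28 = 155.4 kN.

R_D = 155.4 kN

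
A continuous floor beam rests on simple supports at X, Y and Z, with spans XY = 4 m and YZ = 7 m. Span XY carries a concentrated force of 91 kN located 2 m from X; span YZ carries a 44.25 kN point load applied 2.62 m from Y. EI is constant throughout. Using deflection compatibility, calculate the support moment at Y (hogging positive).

Take M_Y as the redundant. Released structure: two simple spans XY and YZ with a hinge at Y.
End slopes at the hinge Y, treating each span as simply supported:
  span XY: point load 91 at a = 2: Pab(L + a)/(6LEI) = 91/EI
  span YZ: point load 44.25 at a = 2.62: Pab(L + b)/(6LEI) = 137.6/EI
  relative rotation θ_0 = (91 + 137.6)/EI = 228.6/EI
A unit hogging moment at Y produces rotation L₁/(3EI) + L₂/(3EI) = 3.667/EI.
Slope continuity at Y: θ_0 = M_Y·3.667/EI, so M_Y = 228.6/3.667 = 62.34 kN·m (hogging).

M_Y = 62.34 kN·m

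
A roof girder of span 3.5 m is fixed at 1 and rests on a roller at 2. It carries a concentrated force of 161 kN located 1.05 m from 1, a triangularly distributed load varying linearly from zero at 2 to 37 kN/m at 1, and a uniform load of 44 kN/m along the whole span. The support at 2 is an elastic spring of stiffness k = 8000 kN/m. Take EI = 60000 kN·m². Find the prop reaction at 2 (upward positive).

R_2 = 59.2 kN

Release the roller at 2. Primary structure: cantilever fixed at 1.
Free-end deflection of the primary structure under the applied loading (downward +):
  point load 161 at a = 1.05: Pa²(3L − a)/(6EI) = 279.6/EI
  triangular load, peak 37 at the fixed end: w₀L⁴/(30EI) = 185.1/EI
  UDL 44: wL⁴/(8EI) = 825.3/EI
  δ_0 = 1290/EI
Flexibility coefficient — unit upward force at 2: δ_{22} = L³/(3EI) = 14.29/EI.
With EI = 60000 kN·m²: δ_0 = 0.0215 m and δ_{22} = 0.000238 m/kN.
Compatibility — the spring shortens by R_2/k under the reaction it provides: δ_0 − R_2·δ_{22} = R_2/k. With 1/k = 0.000125 m/kN, R_2 = δ_0 / (δ_{22} + 1/k) = 0.0215 / (0.000238 + 0.000125) = 59.2 kN.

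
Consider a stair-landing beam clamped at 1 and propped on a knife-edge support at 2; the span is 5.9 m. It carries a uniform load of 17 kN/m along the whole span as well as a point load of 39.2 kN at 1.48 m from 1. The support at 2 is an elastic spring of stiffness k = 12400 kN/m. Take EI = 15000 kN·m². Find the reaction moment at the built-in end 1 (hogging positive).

M_1 = 116.2 kN·m

Release the roller at 2. Primary structure: cantilever fixed at 1.
Deflection at 2 on the released cantilever, summing each load's contribution:
  UDL 17: wL⁴/(8EI) = 2575/EI
  point load 39.2 at a = 1.48: Pa²(3L − a)/(6EI) = 232.1/EI
  δ_0 = 2807/EI
Tip deflection under a unit load at 2: L³/(3EI) = 68.46/EI.
With EI = 15000 kN·m²: δ_0 = 0.18714 m and δ_{22} = 0.004564 m/kN.
Compatibility — the spring shortens by R_2/k under the reaction it provides: δ_0 − R_2·δ_{22} = R_2/k. With 1/k = 0.000081 m/kN, R_2 = δ_0 / (δ_{22} + 1/k) = 0.18714 / (0.004564 + 0.000081) = 40.29 kN.
Moment equilibrium about 1: M_1 = Σ(load moments about 1) − R_2·L = 353.9 − 40.29×5.9 = 116.2 kN·m.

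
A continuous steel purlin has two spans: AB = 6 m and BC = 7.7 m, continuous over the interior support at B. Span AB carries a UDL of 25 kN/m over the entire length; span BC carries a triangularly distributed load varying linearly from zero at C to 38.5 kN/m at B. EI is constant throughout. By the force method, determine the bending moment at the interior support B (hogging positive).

Take M_B as the redundant. Released structure: two simple spans AB and BC with a hinge at B.
End slopes at the hinge B, treating each span as simply supported:
  span AB: UDL 25: wL³/(24EI) = 225/EI
  span BC: triangular load, peak 38.5: w₀L³/(45EI) = 390.6/EI
  relative rotation θ_0 = (225 + 390.6)/EI = 615.6/EI
A unit hogging moment at B produces rotation L₁/(3EI) + L₂/(3EI) = 4.567/EI.
Compatibility: M_B·(L₁+L₂)/(3EI) = θ_0, giving M_B = 134.8 kN·m (hogging).

M_B = 134.8 kN·m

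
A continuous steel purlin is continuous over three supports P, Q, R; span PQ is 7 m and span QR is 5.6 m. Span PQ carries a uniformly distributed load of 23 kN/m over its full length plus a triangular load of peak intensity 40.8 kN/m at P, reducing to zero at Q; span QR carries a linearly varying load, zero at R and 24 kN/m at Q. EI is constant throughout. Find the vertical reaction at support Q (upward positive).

R_Q = 226 kN

Insert a hinge at Q; M_Q is the redundant, and each span becomes simply supported.
Rotations at Q on the released spans (each span's end-slope, ×1/EI):
  span PQ: UDL 23: wL³/(24EI) = 328.7/EI
  span PQ: triangular load, peak 40.8: 7w₀L³/(360EI) = 272.1/EI
  span QR: triangular load, peak 24: w₀L³/(45EI) = 93.66/EI
  relative rotation θ_0 = (600.8 + 93.66)/EI = 694.5/EI
A unit hogging moment at Q produces rotation L₁/(3EI) + L₂/(3EI) = 4.2/EI.
Slope continuity at Q: θ_0 = M_Q·4.2/EI, so M_Q = 694.5/4.2 = 165.4 kN·m (hogging).
Span PQ, ΣM about P with M_Q applied at Q: R_Q^{PQ}·7 = 896.7 + 165.4, so R_Q^{PQ} = 151.7 kN and R_P = 303.8 − 151.7 = 152.1 kN.
Span QR, ΣM about R: R_Q^{QR}·5.6 = 250.9 + 165.4, so R_Q^{QR} = 74.33 kN and R_R = 67.2 − 74.33 = -7.127 kN.
R_Q = 151.7 + 74.33 = 226 kN.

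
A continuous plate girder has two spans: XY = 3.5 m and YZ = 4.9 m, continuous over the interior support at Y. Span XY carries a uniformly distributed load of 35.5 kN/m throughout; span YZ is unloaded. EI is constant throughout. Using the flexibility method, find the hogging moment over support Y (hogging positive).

Take M_Y as the redundant. Released structure: two simple spans XY and YZ with a hinge at Y.
Rotations at Y on the released spans (each span's end-slope, ×1/EI):
  span XY: UDL 35.5: wL³/(24EI) = 63.42/EI
  relative rotation θ_0 = (63.42 + 0)/EI = 63.42/EI
A unit hogging moment at Y produces rotation L₁/(3EI) + L₂/(3EI) = 2.8/EI.
Slope continuity at Y: θ_0 = M_Y·2.8/EI, so M_Y = 63.42/2.8 = 22.65 kN·m (hogging).

M_Y = 22.65 kN·m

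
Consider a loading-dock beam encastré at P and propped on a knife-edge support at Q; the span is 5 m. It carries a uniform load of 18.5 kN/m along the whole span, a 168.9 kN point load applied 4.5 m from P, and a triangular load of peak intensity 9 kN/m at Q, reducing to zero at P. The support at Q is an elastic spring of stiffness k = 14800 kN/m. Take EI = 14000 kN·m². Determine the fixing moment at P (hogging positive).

Remove the prop at Q; the released (primary) structure is a cantilever built in at P.
Deflection at Q on the released cantilever, summing each load's contribution:
  UDL 18.5: wL⁴/(8EI) = 1445/EI
  point load 168.9 at a = 4.5: Pa²(3L − a)/(6EI) = 5985/EI
  triangular load, peak 9 at the free end: 11w₀L⁴/(120EI) = 515.6/EI
  δ_0 = 7946/EI
Flexibility coefficient — unit upward force at Q: δ_{QQ} = L³/(3EI) = 41.67/EI.
With EI = 14000 kN·m²: δ_0 = 0.5676 m and δ_{QQ} = 0.002976 m/kN.
Compatibility — the spring shortens by R_Q/k under the reaction it provides: δ_0 − R_Q·δ_{QQ} = R_Q/k. With 1/k = 0.000068 m/kN, R_Q = δ_0 / (δ_{QQ} + 1/k) = 0.5676 / (0.002976 + 0.000068) = 186.5 kN.
Moment equilibrium about P: M_P = Σ(load moments about P) − R_Q·L = 1066 − 186.5×5 = 133.9 kN·m.

M_P = 133.9 kN·m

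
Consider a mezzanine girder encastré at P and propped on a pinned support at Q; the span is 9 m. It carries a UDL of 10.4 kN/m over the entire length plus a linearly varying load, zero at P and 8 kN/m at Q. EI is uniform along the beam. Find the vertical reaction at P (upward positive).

R_P = 74.7 kN

Choose R_Q as the redundant. The primary structure is the cantilever fixed at P.
Primary-structure tip deflection at Q by superposition:
  UDL 10.4: wL⁴/(8EI) = 8529/EI
  triangular load, peak 8 at the free end: 11w₀L⁴/(120EI) = 4811/EI
  δ_0 = 13341/EI
Flexibility coefficient — unit upward force at Q: δ_{QQ} = L³/(3EI) = 243/EI.
The prop prevents deflection at Q: R_Q = δ_0/δ_{QQ} = 13341/243 = 54.9 kN.
Vertical equilibrium: R_P = ΣP − R_Q = 129.6 − 54.9 = 74.7 kN.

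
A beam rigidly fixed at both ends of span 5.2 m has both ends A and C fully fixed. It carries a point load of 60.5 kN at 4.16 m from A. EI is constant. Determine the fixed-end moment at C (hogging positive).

M_C = 40.27 kN·m

Take the two fixed-end moments M_A, M_C as redundants; the released structure is the simple span AC.
End rotations of the released simple span under the applied load (×1/EI):
  at A: point load 60.5 at a = 4.16: Pab(L + b)/(6LEI) = 52.35/EI
  at C: point load 60.5 at a = 4.16: Pab(L + a)/(6LEI) = 78.52/EI
  θ_A0 = 52.35/EI,  θ_C0 = 78.52/EI
Flexibility coefficients: a unit moment at one end gives L/(3EI) there and L/(6EI) at the far end, so f₁₁ = f₂₂ = 1.733/EI and f₁₂ = f₂₁ = 0.8667/EI.
Compatibility — zero rotation at each built-in end:
  1.733 M_A + 0.8667 M_C = 52.35
  0.8667 M_A + 1.733 M_C = 78.52
Solving the pair gives M_A = 10.07 kN·m and M_C = 40.27 kN·m (hogging).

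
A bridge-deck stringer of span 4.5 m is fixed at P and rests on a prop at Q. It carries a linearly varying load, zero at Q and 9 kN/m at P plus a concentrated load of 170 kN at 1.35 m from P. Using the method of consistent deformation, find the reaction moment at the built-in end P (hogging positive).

M_P = 148.7 kN·m

Remove the prop at Q; the released (primary) structure is a cantilever built in at P.
Primary-structure tip deflection at Q by superposition:
  triangular load, peak 9 at the fixed end: w₀L⁴/(30EI) = 123/EI
  point load 170 at a = 1.35: Pa²(3L − a)/(6EI) = 627.4/EI
  δ_0 = 750.4/EI
Tip deflection under a unit load at Q: L³/(3EI) = 30.38/EI.
The prop prevents deflection at Q: R_Q = δ_0/δ_{QQ} = 750.4/30.38 = 24.7 kN.
Moment equilibrium about P: M_P = Σ(load moments about P) − R_Q·L = 259.9 − 24.7×4.5 = 148.7 kN·m.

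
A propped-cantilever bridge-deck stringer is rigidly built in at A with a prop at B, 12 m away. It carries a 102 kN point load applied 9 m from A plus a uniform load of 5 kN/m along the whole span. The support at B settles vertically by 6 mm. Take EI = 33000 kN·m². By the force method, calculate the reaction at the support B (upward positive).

R_B = 86.7 kN

Remove the prop at B; the released (primary) structure is a cantilever built in at A.
Primary-structure tip deflection at B by superposition:
  point load 102 at a = 9: Pa²(3L − a)/(6EI) = 37179/EI
  UDL 5: wL⁴/(8EI) = 12960/EI
  δ_0 = 50139/EI
Flexibility coefficient — unit upward force at B: δ_{BB} = L³/(3EI) = 576/EI.
With EI = 33000 kN·m²: δ_0 = 1.5194 m and δ_{BB} = 0.017455 m/kN.
Compatibility — the beam at B must follow the support down by 0.006 m: δ_0 − R_B·δ_{BB} = 0.006, so R_B = (1.5194 − 0.006)/0.017455 = 86.7 kN.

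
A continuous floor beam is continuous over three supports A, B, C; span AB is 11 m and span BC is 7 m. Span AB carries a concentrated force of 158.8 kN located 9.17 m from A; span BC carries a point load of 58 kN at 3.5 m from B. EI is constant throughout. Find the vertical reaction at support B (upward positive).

R_B = 200 kN

Insert a hinge at B; M_B is the redundant, and each span becomes simply supported.
Rotations at B on the released spans (each span's end-slope, ×1/EI):
  span AB: point load 158.8 at a = 9.17: Pab(L + a)/(6LEI) = 814.4/EI
  span BC: point load 58 at a = 3.5: Pab(L + b)/(6LEI) = 177.6/EI
  relative rotation θ_0 = (814.4 + 177.6)/EI = 992/EI
A unit hogging moment at B produces rotation L₁/(3EI) + L₂/(3EI) = 6/EI.
Slope continuity at B: θ_0 = M_B·6/EI, so M_B = 992/6 = 165.3 kN·m (hogging).
Span AB, ΣM about A with M_B applied at B: R_B^{AB}·11 = 1456 + 165.3, so R_B^{AB} = 147.4 kN and R_A = 158.8 − 147.4 = 11.39 kN.
Span BC, ΣM about C: R_B^{BC}·7 = 203 + 165.3, so R_B^{BC} = 52.62 kN and R_C = 58 − 52.62 = 5.381 kN.
R_B = 147.4 + 52.62 = 200 kN.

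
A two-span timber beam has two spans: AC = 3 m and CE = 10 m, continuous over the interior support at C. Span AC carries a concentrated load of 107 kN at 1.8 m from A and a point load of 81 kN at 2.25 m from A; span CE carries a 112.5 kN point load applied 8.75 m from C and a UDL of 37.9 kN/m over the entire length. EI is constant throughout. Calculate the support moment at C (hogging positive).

Release continuity at C by inserting a hinge; the redundant is the internal moment M_C. The primary structure is two simply-supported spans AC and CE.
End slopes at the hinge C, treating each span as simply supported:
  span AC: point load 107 at a = 1.8: Pab(L + a)/(6LEI) = 61.63/EI
  span AC: point load 81 at a = 2.25: Pab(L + a)/(6LEI) = 39.87/EI
  span CE: point load 112.5 at a = 8.75: Pab(L + b)/(6LEI) = 230.7/EI
  span CE: UDL 37.9: wL³/(24EI) = 1579/EI
  relative rotation θ_0 = (101.5 + 1810)/EI = 1911/EI
A unit hogging moment at C produces rotation L₁/(3EI) + L₂/(3EI) = 4.333/EI.
Compatibility: M_C·(L₁+L₂)/(3EI) = θ_0, giving M_C = 441.1 kN·m (hogging).

M_C = 441.1 kN·m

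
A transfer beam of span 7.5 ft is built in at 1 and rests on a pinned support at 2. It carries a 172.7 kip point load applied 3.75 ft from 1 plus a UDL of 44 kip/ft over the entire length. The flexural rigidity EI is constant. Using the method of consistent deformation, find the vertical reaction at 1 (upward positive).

R_1 = 325 kip

Choose R_2 as the redundant. The primary structure is the cantilever fixed at 1.
Downward deflection at the released point 2 due to the loads:
  point load 172.7 at a = 3.75: Pa²(3L − a)/(6EI) = 7589/EI
  UDL 44: wL⁴/(8EI) = 17402/EI
  δ_0 = 24992/EI
Flexibility coefficient — unit upward force at 2: δ_{22} = L³/(3EI) = 140.6/EI.
Compatibility at 2: δ_0 − R_2·δ_{22} = 0, so R_2 = 24992/140.6 = 177.7 kip.
Vertical equilibrium: R_1 = ΣP − R_2 = 502.7 − 177.7 = 325 kip.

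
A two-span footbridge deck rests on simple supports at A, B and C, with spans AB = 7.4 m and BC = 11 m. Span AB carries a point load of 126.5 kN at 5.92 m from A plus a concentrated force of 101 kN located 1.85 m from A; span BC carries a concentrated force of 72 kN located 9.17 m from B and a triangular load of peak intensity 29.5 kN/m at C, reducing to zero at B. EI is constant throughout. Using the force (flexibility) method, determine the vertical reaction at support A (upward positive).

R_A = 66.97 kN

Insert a hinge at B; M_B is the redundant, and each span becomes simply supported.
Rotations at B on the released spans (each span's end-slope, ×1/EI):
  span AB: point load 126.5 at a = 5.92: Pab(L + a)/(6LEI) = 332.5/EI
  span AB: point load 101 at a = 1.85: Pab(L + a)/(6LEI) = 216/EI
  span BC: point load 72 at a = 9.17: Pab(L + b)/(6LEI) = 234.9/EI
  span BC: triangular load, peak 29.5: 7w₀L³/(360EI) = 763.5/EI
  relative rotation θ_0 = (548.5 + 998.4)/EI = 1547/EI
A unit hogging moment at B produces rotation L₁/(3EI) + L₂/(3EI) = 6.133/EI.
Slope continuity at B: θ_0 = M_B·6.133/EI, so M_B = 1547/6.133 = 252.2 kN·m (hogging).
Span AB, ΣM about A with M_B applied at B: R_B^{AB}·7.4 = 935.7 + 252.2, so R_B^{AB} = 160.5 kN and R_A = 227.5 − 160.5 = 66.97 kN.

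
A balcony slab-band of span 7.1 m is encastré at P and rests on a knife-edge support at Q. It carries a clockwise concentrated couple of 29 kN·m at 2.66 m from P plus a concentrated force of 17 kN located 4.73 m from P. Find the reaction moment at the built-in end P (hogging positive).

M_P = 20.41 kN·m

Remove the prop at Q; the released (primary) structure is a cantilever built in at P.
Downward deflection at the released point Q due to the loads:
  clockwise couple 29 at a = 2.66: M₀a(2L − a)/(2EI) = 445.1/EI
  point load 17 at a = 4.73: Pa²(3L − a)/(6EI) = 1050/EI
  δ_0 = 1495/EI
Flexibility coefficient — unit upward force at Q: δ_{QQ} = L³/(3EI) = 119.3/EI.
Compatibility at Q: δ_0 − R_Q·δ_{QQ} = 0, so R_Q = 1495/119.3 = 12.53 kN.
Moment equilibrium about P: M_P = Σ(load moments about P) − R_Q·L = 109.4 − 12.53×7.1 = 20.41 kN·m.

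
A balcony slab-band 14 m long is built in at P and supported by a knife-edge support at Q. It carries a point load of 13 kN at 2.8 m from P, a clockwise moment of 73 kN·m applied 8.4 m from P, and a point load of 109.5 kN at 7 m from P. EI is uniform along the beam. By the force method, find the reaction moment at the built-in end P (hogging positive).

Release the roller at Q. Primary structure: cantilever fixed at P.
Free-end deflection of the primary structure under the applied loading (downward +):
  point load 13 at a = 2.8: Pa²(3L − a)/(6EI) = 665.9/EI
  clockwise couple 73 at a = 8.4: M₀a(2L − a)/(2EI) = 6009/EI
  point load 109.5 at a = 7: Pa²(3L − a)/(6EI) = 31299/EI
  δ_0 = 37974/EI
Flexibility coefficient — unit upward force at Q: δ_{QQ} = L³/(3EI) = 914.7/EI.
Compatibility at Q: δ_0 − R_Q·δ_{QQ} = 0, so R_Q = 37974/914.7 = 41.52 kN.
Moment equilibrium about P: M_P = Σ(load moments about P) − R_Q·L = 875.9 − 41.52×14 = 294.7 kN·m.

M_P = 294.7 kN·m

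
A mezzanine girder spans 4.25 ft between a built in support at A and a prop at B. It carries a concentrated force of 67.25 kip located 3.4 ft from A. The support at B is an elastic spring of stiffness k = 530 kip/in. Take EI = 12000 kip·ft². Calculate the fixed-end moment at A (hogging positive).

M_A = 41.26 kip·ft

Remove the prop at B; the released (primary) structure is a cantilever built in at A.
Free-end deflection of the primary structure under the applied loading (downward +):
  point load 67.25 at a = 3.4: Pa²(3L − a)/(6EI) = 1211/EI
Flexibility coefficient — unit upward force at B: δ_{BB} = L³/(3EI) = 25.59/EI.
With EI = 12000 kip·ft²: δ_0 = 0.10096 ft and δ_{BB} = 0.002132 ft/kip.
Compatibility — the spring shortens by R_B/k under the reaction it provides: δ_0 − R_B·δ_{BB} = R_B/k. With 1/k = 1/(530×12) ft/kip = 0.000157 ft/kip, R_B = δ_0 / (δ_{BB} + 1/k) = 0.10096 / (0.002132 + 0.000157) = 44.09 kip.
Moment equilibrium about A: M_A = Σ(load moments about A) − R_B·L = 228.7 − 44.09×4.25 = 41.26 kip·ft.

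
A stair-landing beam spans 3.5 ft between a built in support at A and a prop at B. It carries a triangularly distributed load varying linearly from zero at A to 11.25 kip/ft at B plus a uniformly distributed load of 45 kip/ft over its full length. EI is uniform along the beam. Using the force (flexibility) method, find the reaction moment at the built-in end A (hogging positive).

M_A = 76.95 kip·ft

Take the reaction at B as the redundant and release it; the primary structure is a cantilever fixed at A.
Deflection at B on the released cantilever, summing each load's contribution:
  triangular load, peak 11.25 at the free end: 11w₀L⁴/(120EI) = 154.8/EI
  UDL 45: wL⁴/(8EI) = 844.1/EI
  δ_0 = 998.9/EI
Flexibility coefficient — unit upward force at B: δ_{BB} = L³/(3EI) = 14.29/EI.
The prop prevents deflection at B: R_B = δ_0/δ_{BB} = 998.9/14.29 = 69.89 kip.
Moment equilibrium about A: M_A = Σ(load moments about A) − R_B·L = 321.6 − 69.89×3.5 = 76.95 kip·ft.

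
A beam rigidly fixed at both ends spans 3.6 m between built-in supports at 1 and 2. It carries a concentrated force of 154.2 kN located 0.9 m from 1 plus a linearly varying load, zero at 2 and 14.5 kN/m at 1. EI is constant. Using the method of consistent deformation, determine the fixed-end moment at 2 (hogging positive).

M_2 = 32.29 kN·m

Release both end moments; the primary structure is a simply-supported span 12 with redundants M_1 and M_2.
Simple-span end rotations at 1 and 2 under the given loads:
  at 1: point load 154.2 at a = 0.9: Pab(L + b)/(6LEI) = 109.3/EI
  at 2: point load 154.2 at a = 0.9: Pab(L + a)/(6LEI) = 78.06/EI
  at 1: triangular load, peak 14.5: w₀L³/(45EI) = 15.03/EI
  at 2: triangular load, peak 14.5: 7w₀L³/(360EI) = 13.15/EI
  θ_10 = 124.3/EI,  θ_20 = 91.22/EI
Flexibility coefficients: a unit moment at one end gives L/(3EI) there and L/(6EI) at the far end, so f₁₁ = f₂₂ = 1.2/EI and f₁₂ = f₂₁ = 0.6/EI.
Compatibility — zero rotation at each built-in end:
  1.2 M_1 + 0.6 M_2 = 124.3
  0.6 M_1 + 1.2 M_2 = 91.22
Solving the pair gives M_1 = 87.46 kN·m and M_2 = 32.29 kN·m (hogging).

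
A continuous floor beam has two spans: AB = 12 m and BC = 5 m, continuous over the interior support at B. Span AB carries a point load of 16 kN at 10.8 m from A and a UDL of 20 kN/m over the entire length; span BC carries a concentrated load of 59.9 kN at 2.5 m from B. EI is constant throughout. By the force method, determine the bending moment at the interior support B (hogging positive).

Take M_B as the redundant. Released structure: two simple spans AB and BC with a hinge at B.
Discontinuity in slope at B on the released structure — sum the simple-span end rotations:
  span AB: point load 16 at a = 10.8: Pab(L + a)/(6LEI) = 65.66/EI
  span AB: UDL 20: wL³/(24EI) = 1440/EI
  span BC: point load 59.9 at a = 2.5: Pab(L + b)/(6LEI) = 93.59/EI
  relative rotation θ_0 = (1506 + 93.59)/EI = 1599/EI
A unit hogging moment at B produces rotation L₁/(3EI) + L₂/(3EI) = 5.667/EI.
Compatibility: M_B·(L₁+L₂)/(3EI) = θ_0, giving M_B = 282.2 kN·m (hogging).

M_B = 282.2 kN·m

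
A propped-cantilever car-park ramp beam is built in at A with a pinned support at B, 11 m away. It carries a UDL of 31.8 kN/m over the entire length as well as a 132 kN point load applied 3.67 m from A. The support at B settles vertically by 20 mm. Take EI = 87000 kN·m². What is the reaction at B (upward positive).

Take the reaction at B as the redundant and release it; the primary structure is a cantilever fixed at A.
Free-end deflection of the primary structure under the applied loading (downward +):
  UDL 31.8: wL⁴/(8EI) = 58198/EI
  point load 132 at a = 3.67: Pa²(3L − a)/(6EI) = 8691/EI
  δ_0 = 66889/EI
Tip deflection under a unit load at B: L³/(3EI) = 443.7/EI.
With EI = 87000 kN·m²: δ_0 = 0.76884 m and δ_{BB} = 0.0051 m/kN.
Compatibility — the beam at B must follow the support down by 0.02 m: δ_0 − R_B·δ_{BB} = 0.02, so R_B = (0.76884 − 0.02)/0.0051 = 146.8 kN.

R_B = 146.8 kN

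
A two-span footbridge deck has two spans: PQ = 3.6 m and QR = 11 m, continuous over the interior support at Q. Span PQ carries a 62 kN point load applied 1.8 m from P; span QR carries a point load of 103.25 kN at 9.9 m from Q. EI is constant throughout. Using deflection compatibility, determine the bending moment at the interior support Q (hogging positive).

Release continuity at Q by inserting a hinge; the redundant is the internal moment M_Q. The primary structure is two simply-supported spans PQ and QR.
Rotations at Q on the released spans (each span's end-slope, ×1/EI):
  span PQ: point load 62 at a = 1.8: Pab(L + a)/(6LEI) = 50.22/EI
  span QR: point load 103.25 at a = 9.9: Pab(L + b)/(6LEI) = 206.1/EI
  relative rotation θ_0 = (50.22 + 206.1)/EI = 256.4/EI
A unit hogging moment at Q produces rotation L₁/(3EI) + L₂/(3EI) = 4.867/EI.
Slope continuity at Q: θ_0 = M_Q·4.867/EI, so M_Q = 256.4/4.867 = 52.68 kN·m (hogging).

M_Q = 52.68 kN·m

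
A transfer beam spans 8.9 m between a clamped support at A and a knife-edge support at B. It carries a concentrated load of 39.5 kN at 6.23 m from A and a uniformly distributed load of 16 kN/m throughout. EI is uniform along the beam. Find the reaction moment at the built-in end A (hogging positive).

Remove the prop at B; the released (primary) structure is a cantilever built in at A.
Downward deflection at the released point B due to the loads:
  point load 39.5 at a = 6.23: Pa²(3L − a)/(6EI) = 5230/EI
  UDL 16: wL⁴/(8EI) = 12548/EI
  δ_0 = 17779/EI
Tip deflection under a unit load at B: L³/(3EI) = 235/EI.
The prop prevents deflection at B: R_B = δ_0/δ_{BB} = 17779/235 = 75.66 kN.
Moment equilibrium about A: M_A = Σ(load moments about A) − R_B·L = 879.8 − 75.66×8.9 = 206.4 kN·m.

M_A = 206.4 kN·m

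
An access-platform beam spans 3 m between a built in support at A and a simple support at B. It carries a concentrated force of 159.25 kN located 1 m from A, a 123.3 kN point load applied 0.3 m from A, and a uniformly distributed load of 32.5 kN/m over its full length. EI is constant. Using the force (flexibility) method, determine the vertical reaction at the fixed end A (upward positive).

R_A = 318.1 kN

Release the roller at B. Primary structure: cantilever fixed at A.
Primary-structure tip deflection at B by superposition:
  point load 159.25 at a = 1: Pa²(3L − a)/(6EI) = 212.3/EI
  point load 123.3 at a = 0.3: Pa²(3L − a)/(6EI) = 16.09/EI
  UDL 32.5: wL⁴/(8EI) = 329.1/EI
  δ_0 = 557.5/EI
Tip deflection under a unit load at B: L³/(3EI) = 9/EI.
Compatibility at B: δ_0 − R_B·δ_{BB} = 0, so R_B = 557.5/9 = 61.94 kN.
Vertical equilibrium: R_A = ΣP − R_B = 380.1 − 61.94 = 318.1 kN.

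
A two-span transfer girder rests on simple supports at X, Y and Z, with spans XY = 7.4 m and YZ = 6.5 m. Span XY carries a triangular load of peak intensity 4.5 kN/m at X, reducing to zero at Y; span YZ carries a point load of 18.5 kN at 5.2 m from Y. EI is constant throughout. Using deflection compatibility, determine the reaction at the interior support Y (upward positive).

R_Y = 13.02 kN

Insert a hinge at Y; M_Y is the redundant, and each span becomes simply supported.
End slopes at the hinge Y, treating each span as simply supported:
  span XY: triangular load, peak 4.5: 7w₀L³/(360EI) = 35.46/EI
  span YZ: point load 18.5 at a = 5.2: Pab(L + b)/(6LEI) = 25.01/EI
  relative rotation θ_0 = (35.46 + 25.01)/EI = 60.47/EI
A unit hogging moment at Y produces rotation L₁/(3EI) + L₂/(3EI) = 4.633/EI.
Slope continuity at Y: θ_0 = M_Y·4.633/EI, so M_Y = 60.47/4.633 = 13.05 kN·m (hogging).
Span XY, ΣM about X with M_Y applied at Y: R_Y^{XY}·7.4 = 41.07 + 13.05, so R_Y^{XY} = 7.314 kN and R_X = 16.65 − 7.314 = 9.336 kN.
Span YZ, ΣM about Z: R_Y^{YZ}·6.5 = 24.05 + 13.05, so R_Y^{YZ} = 5.708 kN and R_Z = 18.5 − 5.708 = 12.79 kN.
R_Y = 7.314 + 5.708 = 13.02 kN.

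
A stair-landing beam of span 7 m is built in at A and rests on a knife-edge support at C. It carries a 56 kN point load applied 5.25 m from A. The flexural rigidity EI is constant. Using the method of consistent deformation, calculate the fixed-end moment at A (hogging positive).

M_A = 45.94 kN·m

Choose R_C as the redundant. The primary structure is the cantilever fixed at A.
Downward deflection at the released point C due to the loads:
  point load 56 at a = 5.25: Pa²(3L − a)/(6EI) = 4052/EI
Tip deflection under a unit load at C: L³/(3EI) = 114.3/EI.
The prop prevents deflection at C: R_C = δ_0/δ_{CC} = 4052/114.3 = 35.44 kN.
Moment equilibrium about A: M_A = Σ(load moments about A) − R_C·L = 294 − 35.44×7 = 45.94 kN·m.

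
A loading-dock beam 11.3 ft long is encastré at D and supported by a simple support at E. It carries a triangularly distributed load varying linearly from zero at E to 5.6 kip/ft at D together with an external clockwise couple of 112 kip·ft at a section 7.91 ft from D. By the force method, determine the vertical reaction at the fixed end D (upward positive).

Take the reaction at E as the redundant and release it; the primary structure is a cantilever fixed at D.
Downward deflection at the released point E due to the loads:
  triangular load, peak 5.6 at the fixed end: w₀L⁴/(30EI) = 3044/EI
  clockwise couple 112 at a = 7.91: M₀a(2L − a)/(2EI) = 6507/EI
  δ_0 = 9551/EI
Flexibility coefficient — unit upward force at E: δ_{EE} = L³/(3EI) = 481/EI.
Compatibility at E: δ_0 − R_E·δ_{EE} = 0, so R_E = 9551/481 = 19.86 kip.
Vertical equilibrium: R_D = ΣP − R_E = 31.64 − 19.86 = 11.78 kip.

R_D = 11.78 kip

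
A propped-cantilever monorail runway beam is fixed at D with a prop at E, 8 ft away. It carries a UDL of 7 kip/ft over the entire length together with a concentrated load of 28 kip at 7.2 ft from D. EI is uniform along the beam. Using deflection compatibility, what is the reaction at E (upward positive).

R_E = 44.81 kip

Take the reaction at E as the redundant and release it; the primary structure is a cantilever fixed at D.
Downward deflection at the released point E due to the loads:
  UDL 7: wL⁴/(8EI) = 3584/EI
  point load 28 at a = 7.2: Pa²(3L − a)/(6EI) = 4064/EI
  δ_0 = 7648/EI
Tip deflection under a unit load at E: L³/(3EI) = 170.7/EI.
The prop prevents deflection at E: R_E = δ_0/δ_{EE} = 7648/170.7 = 44.81 kip.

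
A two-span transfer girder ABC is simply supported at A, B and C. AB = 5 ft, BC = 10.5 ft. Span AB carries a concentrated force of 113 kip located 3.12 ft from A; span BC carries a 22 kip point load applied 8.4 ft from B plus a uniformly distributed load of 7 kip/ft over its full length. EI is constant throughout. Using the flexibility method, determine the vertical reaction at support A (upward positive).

Insert a hinge at B; M_B is the redundant, and each span becomes simply supported.
End slopes at the hinge B, treating each span as simply supported:
  span AB: point load 113 at a = 3.12: Pab(L + a)/(6LEI) = 179.4/EI
  span BC: point load 22 at a = 8.4: Pab(L + b)/(6LEI) = 77.62/EI
  span BC: UDL 7: wL³/(24EI) = 337.6/EI
  relative rotation θ_0 = (179.4 + 415.3)/EI = 594.7/EI
A unit hogging moment at B produces rotation L₁/(3EI) + L₂/(3EI) = 5.167/EI.
Compatibility: M_B·(L₁+L₂)/(3EI) = θ_0, giving M_B = 115.1 kip·ft (hogging).
Span AB, ΣM about A with M_B applied at B: R_B^{AB}·5 = 352.6 + 115.1, so R_B^{AB} = 93.53 kip and R_A = 113 − 93.53 = 19.47 kip.

R_A = 19.47 kip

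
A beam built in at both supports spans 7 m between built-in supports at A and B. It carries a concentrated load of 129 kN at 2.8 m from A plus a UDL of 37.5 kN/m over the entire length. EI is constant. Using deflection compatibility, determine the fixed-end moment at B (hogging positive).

M_B = 239.8 kN·m

Release both end moments; the primary structure is a simply-supported span AB with redundants M_A and M_B.
End rotations of the released simple span under the applied load (×1/EI):
  at A: point load 129 at a = 2.8: Pab(L + b)/(6LEI) = 404.5/EI
  at B: point load 129 at a = 2.8: Pab(L + a)/(6LEI) = 354/EI
  at A: UDL 37.5: wL³/(24EI) = 535.9/EI
  at B: UDL 37.5: wL³/(24EI) = 535.9/EI
  θ_A0 = 940.5/EI,  θ_B0 = 889.9/EI
Flexibility coefficients: a unit moment at one end gives L/(3EI) there and L/(6EI) at the far end, so f₁₁ = f₂₂ = 2.333/EI and f₁₂ = f₂₁ = 1.167/EI.
Compatibility — zero rotation at each built-in end:
  2.333 M_A + 1.167 M_B = 940.5
  1.167 M_A + 2.333 M_B = 889.9
Solving the pair gives M_A = 283.2 kN·m and M_B = 239.8 kN·m (hogging).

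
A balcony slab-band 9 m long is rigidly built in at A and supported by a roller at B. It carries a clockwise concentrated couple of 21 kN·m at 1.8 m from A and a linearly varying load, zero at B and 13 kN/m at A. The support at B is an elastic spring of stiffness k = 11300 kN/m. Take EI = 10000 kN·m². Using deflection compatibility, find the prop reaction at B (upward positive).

Remove the prop at B; the released (primary) structure is a cantilever built in at A.
Downward deflection at the released point B due to the loads:
  clockwise couple 21 at a = 1.8: M₀a(2L − a)/(2EI) = 306.2/EI
  triangular load, peak 13 at the fixed end: w₀L⁴/(30EI) = 2843/EI
  δ_0 = 3149/EI
Tip deflection under a unit load at B: L³/(3EI) = 243/EI.
With EI = 10000 kN·m²: δ_0 = 0.31493 m and δ_{BB} = 0.0243 m/kN.
Compatibility — the spring shortens by R_B/k under the reaction it provides: δ_0 − R_B·δ_{BB} = R_B/k. With 1/k = 0.000088 m/kN, R_B = δ_0 / (δ_{BB} + 1/k) = 0.31493 / (0.0243 + 0.000088) = 12.91 kN.

R_B = 12.91 kN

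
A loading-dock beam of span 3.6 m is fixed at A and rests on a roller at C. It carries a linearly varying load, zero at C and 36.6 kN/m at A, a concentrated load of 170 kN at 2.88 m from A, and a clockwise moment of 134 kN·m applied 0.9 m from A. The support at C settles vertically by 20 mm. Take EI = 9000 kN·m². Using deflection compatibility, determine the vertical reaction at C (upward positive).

Take the reaction at C as the redundant and release it; the primary structure is a cantilever fixed at A.
Downward deflection at the released point C due to the loads:
  triangular load, peak 36.6 at the fixed end: w₀L⁴/(30EI) = 204.9/EI
  point load 170 at a = 2.88: Pa²(3L − a)/(6EI) = 1861/EI
  clockwise couple 134 at a = 0.9: M₀a(2L − a)/(2EI) = 379.9/EI
  δ_0 = 2446/EI
Flexibility coefficient — unit upward force at C: δ_{CC} = L³/(3EI) = 15.55/EI.
With EI = 9000 kN·m²: δ_0 = 0.27179 m and δ_{CC} = 0.001728 m/kN.
Compatibility — the beam at C must follow the support down by 0.02 m: δ_0 − R_C·δ_{CC} = 0.02, so R_C = (0.27179 − 0.02)/0.001728 = 145.7 kN.

R_C = 145.7 kN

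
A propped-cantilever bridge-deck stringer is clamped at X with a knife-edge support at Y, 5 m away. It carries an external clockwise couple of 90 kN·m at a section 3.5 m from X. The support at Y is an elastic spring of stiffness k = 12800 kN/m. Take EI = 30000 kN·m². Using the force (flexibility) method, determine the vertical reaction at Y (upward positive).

Choose R_Y as the redundant. The primary structure is the cantilever fixed at X.
Free-end deflection of the primary structure under the applied loading (downward +):
  clockwise couple 90 at a = 3.5: M₀a(2L − a)/(2EI) = 1024/EI
Tip deflection under a unit load at Y: L³/(3EI) = 41.67/EI.
With EI = 30000 kN·m²: δ_0 = 0.034125 m and δ_{YY} = 0.001389 m/kN.
Compatibility — the spring shortens by R_Y/k under the reaction it provides: δ_0 − R_Y·δ_{YY} = R_Y/k. With 1/k = 0.000078 m/kN, R_Y = δ_0 / (δ_{YY} + 1/k) = 0.034125 / (0.001389 + 0.000078) = 23.26 kN.

R_Y = 23.26 kN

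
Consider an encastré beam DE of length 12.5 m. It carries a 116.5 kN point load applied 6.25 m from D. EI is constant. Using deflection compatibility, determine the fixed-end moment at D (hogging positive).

Take the two fixed-end moments M_D, M_E as redundants; the released structure is the simple span DE.
On the primary (simply-supported) span, the end slopes from the loading are:
  at D: point load 116.5 at a = 6.25: Pab(L + b)/(6LEI) = 1138/EI
  at E: point load 116.5 at a = 6.25: Pab(L + a)/(6LEI) = 1138/EI
  θ_D0 = 1138/EI,  θ_E0 = 1138/EI
Flexibility coefficients: a unit moment at one end gives L/(3EI) there and L/(6EI) at the far end, so f₁₁ = f₂₂ = 4.167/EI and f₁₂ = f₂₁ = 2.083/EI.
Compatibility — zero rotation at each built-in end:
  4.167 M_D + 2.083 M_E = 1138
  2.083 M_D + 4.167 M_E = 1138
Solving the pair gives M_D = 182 kN·m and M_E = 182 kN·m (hogging).

M_D = 182 kN·m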